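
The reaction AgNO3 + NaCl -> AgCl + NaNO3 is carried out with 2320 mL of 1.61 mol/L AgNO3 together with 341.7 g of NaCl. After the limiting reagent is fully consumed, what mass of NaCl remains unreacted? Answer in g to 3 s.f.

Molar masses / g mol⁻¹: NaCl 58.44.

n(AgNO3) = 1.61 × 2320/1000 = 3.735 mol
n(NaCl) = 341.7 / 58.44 = 5.847 mol
n/ν for AgNO3 = 3.735/1 = 3.735
n/ν for NaCl = 5.847/1 = 5.847
Smallest n/ν is AgNO3 → limiting reagent.
NaCl consumed = (1/1) × 3.735 = 3.735 mol
NaCl remaining = 5.847 − 3.735 = 2.112 mol
mass = 2.112 × 58.44 = 123.4 g

123 g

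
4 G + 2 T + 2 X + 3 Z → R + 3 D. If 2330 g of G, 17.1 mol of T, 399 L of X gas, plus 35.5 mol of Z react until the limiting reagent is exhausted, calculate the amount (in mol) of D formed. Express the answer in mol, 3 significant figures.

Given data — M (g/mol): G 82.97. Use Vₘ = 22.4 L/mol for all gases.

21.1 mol

n(G) = 2330 / 82.97 = 28.08 mol
n(T) = 17.10 mol
n(X) = 399.0 / 22.4 = 17.81 mol
n(Z) = 35.50 mol
n/ν for G = 28.08/4 = 7.020
n/ν for T = 17.10/2 = 8.550
n/ν for X = 17.81/2 = 8.905
n/ν for Z = 35.50/3 = 11.83
Smallest n/ν is G → limiting reagent.
n(D) = (3/4) × 28.08 = 21.06 mol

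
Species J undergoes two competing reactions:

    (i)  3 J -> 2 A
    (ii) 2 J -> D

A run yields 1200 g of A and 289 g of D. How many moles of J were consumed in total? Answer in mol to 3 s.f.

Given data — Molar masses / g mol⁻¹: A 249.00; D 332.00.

n(A) = 1200 / 249.00 = 4.819 mol
n(D) = 289 / 332.00 = 0.8705 mol
n(J) via (i) = (3/2)×4.819 = 7.229 mol
n(J) via (ii) = (2/1)×0.8705 = 1.741 mol
total n(J) = 7.229 + 1.741 = 8.970 mol

8.97 mol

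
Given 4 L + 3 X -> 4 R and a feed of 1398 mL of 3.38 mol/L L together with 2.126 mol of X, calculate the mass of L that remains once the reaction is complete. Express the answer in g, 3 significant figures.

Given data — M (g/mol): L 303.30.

n(L) = 3.38 × 1398/1000 = 4.725 mol
n(X) = 2.126 mol
n/ν → L: 1.181, X: 0.7087; X is limiting.
L consumed = (4/3) × 2.126 = 2.835 mol
L remaining = 4.725 − 2.835 = 1.890 mol
mass = 1.890 × 303.30 = 573.2 g

573 g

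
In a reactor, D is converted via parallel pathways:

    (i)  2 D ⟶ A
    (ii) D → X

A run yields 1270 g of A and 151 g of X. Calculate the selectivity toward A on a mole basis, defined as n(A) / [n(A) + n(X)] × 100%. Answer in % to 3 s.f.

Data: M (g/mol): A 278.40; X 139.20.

80.8 %

n(A) = 1270 / 278.40 = 4.562 mol
n(X) = 151 / 139.20 = 1.085 mol
selectivity = 4.562/(4.562+1.085) × 100 = 80.79 %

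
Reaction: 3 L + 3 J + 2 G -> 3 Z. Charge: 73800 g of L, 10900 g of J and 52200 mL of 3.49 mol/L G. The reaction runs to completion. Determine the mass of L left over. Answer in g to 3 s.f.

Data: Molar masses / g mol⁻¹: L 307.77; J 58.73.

n(L) = 73800 / 307.77 = 239.8 mol
n(J) = 10900 / 58.73 = 185.6 mol
n(G) = 3.49 × 52200/1000 = 182.2 mol
n/ν for L = 239.8/3 = 79.93
n/ν for J = 185.6/3 = 61.87
n/ν for G = 182.2/2 = 91.10
Smallest n/ν is J → limiting reagent.
L consumed = (3/3) × 185.6 = 185.6 mol
L remaining = 239.8 − 185.6 = 54.20 mol
mass = 54.20 × 307.77 = 16680 g

16700 g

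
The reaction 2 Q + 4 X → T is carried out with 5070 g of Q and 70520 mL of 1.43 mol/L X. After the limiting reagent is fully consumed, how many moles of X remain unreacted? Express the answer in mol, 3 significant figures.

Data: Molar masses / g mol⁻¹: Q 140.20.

n(Q) = 5070 / 140.20 = 36.16 mol
n(X) = 1.43 × 70520/1000 = 100.8 mol
n/ν → Q: 18.08, X: 25.20; Q is limiting.
X consumed = (4/2) × 36.16 = 72.32 mol
X remaining = 100.8 − 72.32 = 28.48 mol

28.5 mol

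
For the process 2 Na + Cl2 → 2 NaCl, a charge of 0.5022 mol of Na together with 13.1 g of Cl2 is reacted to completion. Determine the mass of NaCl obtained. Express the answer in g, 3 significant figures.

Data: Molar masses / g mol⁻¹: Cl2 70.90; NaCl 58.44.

21.6 g

n(Na) = 0.5022 mol
n(Cl2) = 13.10 / 70.90 = 0.1848 mol
n/ν → Na: 0.2511, Cl2: 0.1848; Cl2 is limiting.
n(NaCl) = (2/1) × 0.1848 = 0.3696 mol
mass = 0.3696 × 58.44 = 21.60 g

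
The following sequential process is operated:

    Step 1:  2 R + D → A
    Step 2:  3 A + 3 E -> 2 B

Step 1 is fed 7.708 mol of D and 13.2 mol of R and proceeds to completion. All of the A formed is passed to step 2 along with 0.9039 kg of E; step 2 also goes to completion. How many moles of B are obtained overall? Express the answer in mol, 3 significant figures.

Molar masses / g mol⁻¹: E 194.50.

3.10 mol

Step 1:
n(D) = 7.708 mol
n(R) = 13.20 mol
n/ν for D = 7.708/1 = 7.708
n/ν for R = 13.20/2 = 6.600
Smallest n/ν is R → limiting reagent.
n(A) produced = (1/2) × 13.20 = 6.600 mol
Step 2:
n(A) available = 6.600 mol
n(E) = 0.9039×1000 / 194.50 = 4.647 mol
n/ν for A = 6.600/3 = 2.200
n/ν for E = 4.647/3 = 1.549
Smallest n/ν is E → limiting reagent.
n(B) = (2/3) × 4.647 = 3.098 mol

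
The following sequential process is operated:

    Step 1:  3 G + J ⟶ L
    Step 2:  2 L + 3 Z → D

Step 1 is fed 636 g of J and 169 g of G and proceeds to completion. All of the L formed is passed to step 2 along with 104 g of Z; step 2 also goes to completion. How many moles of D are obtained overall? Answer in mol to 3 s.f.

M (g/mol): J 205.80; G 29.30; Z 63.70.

0.544 mol

Step 1:
n(J) = 636.0 / 205.80 = 3.090 mol
n(G) = 169.0 / 29.30 = 5.768 mol
n/ν for J = 3.090/1 = 3.090
n/ν for G = 5.768/3 = 1.923
Smallest n/ν is G → limiting reagent.
n(L) produced = (1/3) × 5.768 = 1.923 mol
Step 2:
n(L) available = 1.923 mol
n(Z) = 104.0 / 63.70 = 1.633 mol
n/ν for L = 1.923/2 = 0.9615
n/ν for Z = 1.633/3 = 0.5443
Smallest n/ν is Z → limiting reagent.
n(D) = (1/3) × 1.633 = 0.5443 mol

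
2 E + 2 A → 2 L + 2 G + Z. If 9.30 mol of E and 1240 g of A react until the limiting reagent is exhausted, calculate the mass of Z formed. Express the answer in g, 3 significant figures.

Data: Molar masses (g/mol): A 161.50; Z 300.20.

n(E) = 9.300 mol
n(A) = 1240 / 161.50 = 7.678 mol
n/ν → E: 4.650, A: 3.839; A is limiting.
n(Z) = (1/2) × 7.678 = 3.839 mol
mass = 3.839 × 300.20 = 1152 g

1150 g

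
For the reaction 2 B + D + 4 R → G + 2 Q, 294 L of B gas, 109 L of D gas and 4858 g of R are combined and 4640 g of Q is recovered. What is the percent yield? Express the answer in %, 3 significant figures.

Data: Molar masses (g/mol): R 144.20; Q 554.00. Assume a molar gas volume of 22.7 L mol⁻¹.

n(B) = 294.0 / 22.7 = 12.95 mol
n(D) = 109.0 / 22.7 = 4.802 mol
n(R) = 4858 / 144.20 = 33.69 mol
n/ν for B = 12.95/2 = 6.475
n/ν for D = 4.802/1 = 4.802
n/ν for R = 33.69/4 = 8.423
Smallest n/ν is D → limiting reagent.
theoretical n(Q) = (2/1) × 4.802 = 9.604 mol → 5321 g
% yield = 4640 / 5321 × 100 = 87.20 %

87.2 %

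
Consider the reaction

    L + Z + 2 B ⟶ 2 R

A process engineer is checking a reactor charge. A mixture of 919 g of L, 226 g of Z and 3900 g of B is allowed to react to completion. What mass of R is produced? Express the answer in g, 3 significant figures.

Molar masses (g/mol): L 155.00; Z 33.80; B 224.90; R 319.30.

3790 g

n(L) = 919.0 / 155.00 = 5.929 mol
n(Z) = 226.0 / 33.80 = 6.686 mol
n(B) = 3900 / 224.90 = 17.34 mol
n/ν → L: 5.929, Z: 6.686, B: 8.670; L is limiting.
n(R) = (2/1) × 5.929 = 11.86 mol
mass = 11.86 × 319.30 = 3787 g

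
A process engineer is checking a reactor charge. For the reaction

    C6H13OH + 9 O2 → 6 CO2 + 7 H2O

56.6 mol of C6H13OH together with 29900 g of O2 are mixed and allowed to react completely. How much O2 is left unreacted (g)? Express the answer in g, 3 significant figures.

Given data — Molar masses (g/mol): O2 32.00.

13600 g

n(C6H13OH) = 56.60 mol
n(O2) = 29900 / 32.00 = 934.4 mol
n/ν → C6H13OH: 56.60, O2: 103.8; C6H13OH is limiting.
O2 consumed = (9/1) × 56.60 = 509.4 mol
O2 remaining = 934.4 − 509.4 = 425.0 mol
mass = 425.0 × 32.00 = 13600 g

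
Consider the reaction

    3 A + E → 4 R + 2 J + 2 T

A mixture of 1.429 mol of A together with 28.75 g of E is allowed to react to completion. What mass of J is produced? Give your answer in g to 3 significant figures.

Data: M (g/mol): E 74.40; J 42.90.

n(A) = 1.429 mol
n(E) = 28.75 / 74.40 = 0.3864 mol
n/ν → A: 0.4763, E: 0.3864; E is limiting.
n(J) = (2/1) × 0.3864 = 0.7728 mol
mass = 0.7728 × 42.90 = 33.15 g

33.2 g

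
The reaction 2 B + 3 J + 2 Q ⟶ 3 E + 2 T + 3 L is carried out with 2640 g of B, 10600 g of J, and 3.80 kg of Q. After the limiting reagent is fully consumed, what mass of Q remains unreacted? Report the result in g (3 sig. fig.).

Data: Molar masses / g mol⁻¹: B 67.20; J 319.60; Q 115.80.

n(B) = 2640 / 67.20 = 39.29 mol
n(J) = 10600 / 319.60 = 33.17 mol
n(Q) = 3.800×1000 / 115.80 = 32.82 mol
n/ν for B = 39.29/2 = 19.65
n/ν for J = 33.17/3 = 11.06
n/ν for Q = 32.82/2 = 16.41
Smallest n/ν is J → limiting reagent.
Q consumed = (2/3) × 33.17 = 22.11 mol
Q remaining = 32.82 − 22.11 = 10.71 mol
mass = 10.71 × 115.80 = 1240 g

1240 g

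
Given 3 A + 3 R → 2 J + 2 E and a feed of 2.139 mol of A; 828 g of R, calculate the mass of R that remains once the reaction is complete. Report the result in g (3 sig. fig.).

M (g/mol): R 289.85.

208 g

n(A) = 2.139 mol
n(R) = 828.0 / 289.85 = 2.857 mol
n/ν for A = 2.139/3 = 0.7130
n/ν for R = 2.857/3 = 0.9523
Smallest n/ν is A → limiting reagent.
R consumed = (3/3) × 2.139 = 2.139 mol
R remaining = 2.857 − 2.139 = 0.7180 mol
mass = 0.7180 × 289.85 = 208.1 g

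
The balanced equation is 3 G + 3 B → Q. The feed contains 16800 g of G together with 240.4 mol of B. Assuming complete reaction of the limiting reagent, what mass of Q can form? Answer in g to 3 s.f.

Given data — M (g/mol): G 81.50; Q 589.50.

40500 g

n(G) = 16800 / 81.50 = 206.1 mol
n(B) = 240.4 mol
n/ν for G = 206.1/3 = 68.70
n/ν for B = 240.4/3 = 80.13
Smallest n/ν is G → limiting reagent.
n(Q) = (1/3) × 206.1 = 68.70 mol
mass = 68.70 × 589.50 = 40500 g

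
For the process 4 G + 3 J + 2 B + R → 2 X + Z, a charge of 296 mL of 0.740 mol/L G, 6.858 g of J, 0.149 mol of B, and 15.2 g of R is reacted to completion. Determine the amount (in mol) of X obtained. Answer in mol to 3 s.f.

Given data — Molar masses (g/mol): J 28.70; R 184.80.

0.110 mol

n(G) = 0.740 × 296.0/1000 = 0.2190 mol
n(J) = 6.858 / 28.70 = 0.2390 mol
n(B) = 0.1490 mol
n(R) = 15.20 / 184.80 = 0.08225 mol
n/ν for G = 0.2190/4 = 0.05475
n/ν for J = 0.2390/3 = 0.07967
n/ν for B = 0.1490/2 = 0.07450
n/ν for R = 0.08225/1 = 0.08225
Smallest n/ν is G → limiting reagent.
n(X) = (2/4) × 0.2190 = 0.1095 mol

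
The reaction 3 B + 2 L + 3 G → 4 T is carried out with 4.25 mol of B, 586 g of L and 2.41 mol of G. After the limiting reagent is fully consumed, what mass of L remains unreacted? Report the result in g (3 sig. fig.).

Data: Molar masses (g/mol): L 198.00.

n(B) = 4.250 mol
n(L) = 586.0 / 198.00 = 2.960 mol
n(G) = 2.410 mol
n/ν for B = 4.250/3 = 1.417
n/ν for L = 2.960/2 = 1.480
n/ν for G = 2.410/3 = 0.8033
Smallest n/ν is G → limiting reagent.
L consumed = (2/3) × 2.410 = 1.607 mol
L remaining = 2.960 − 1.607 = 1.353 mol
mass = 1.353 × 198.00 = 267.9 g

268 g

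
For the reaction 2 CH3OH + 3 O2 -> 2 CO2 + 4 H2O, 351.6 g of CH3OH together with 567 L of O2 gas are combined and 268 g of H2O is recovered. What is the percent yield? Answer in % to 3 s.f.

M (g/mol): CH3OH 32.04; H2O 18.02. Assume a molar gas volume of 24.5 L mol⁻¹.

67.8 %

n(CH3OH) = 351.6 / 32.04 = 10.97 mol
n(O2) = 567.0 / 24.5 = 23.14 mol
n/ν for CH3OH = 10.97/2 = 5.485
n/ν for O2 = 23.14/3 = 7.713
Smallest n/ν is CH3OH → limiting reagent.
theoretical n(H2O) = (4/2) × 10.97 = 21.94 mol → 395.4 g
% yield = 268 / 395.4 × 100 = 67.78 %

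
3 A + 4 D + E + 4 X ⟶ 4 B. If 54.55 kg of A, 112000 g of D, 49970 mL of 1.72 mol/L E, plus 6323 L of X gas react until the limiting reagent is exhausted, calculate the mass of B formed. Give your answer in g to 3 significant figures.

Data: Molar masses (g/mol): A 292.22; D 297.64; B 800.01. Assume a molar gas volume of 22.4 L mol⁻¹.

199000 g

n(A) = 54.55×1000 / 292.22 = 186.7 mol
n(D) = 112000 / 297.64 = 376.3 mol
n(E) = 1.72 × 49970/1000 = 85.95 mol
n(X) = 6323 / 22.4 = 282.3 mol
n/ν for A = 186.7/3 = 62.23
n/ν for D = 376.3/4 = 94.08
n/ν for E = 85.95/1 = 85.95
n/ν for X = 282.3/4 = 70.58
Smallest n/ν is A → limiting reagent.
n(B) = (4/3) × 186.7 = 248.9 mol
mass = 248.9 × 800.01 = 199100 g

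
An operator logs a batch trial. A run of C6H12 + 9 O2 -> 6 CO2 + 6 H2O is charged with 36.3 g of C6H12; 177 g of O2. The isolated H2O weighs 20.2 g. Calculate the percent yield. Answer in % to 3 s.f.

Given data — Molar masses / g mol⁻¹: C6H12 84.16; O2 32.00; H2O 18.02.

43.3 %

n(C6H12) = 36.30 / 84.16 = 0.4313 mol
n(O2) = 177.0 / 32.00 = 5.531 mol
n/ν for C6H12 = 0.4313/1 = 0.4313
n/ν for O2 = 5.531/9 = 0.6146
Smallest n/ν is C6H12 → limiting reagent.
theoretical n(H2O) = (6/1) × 0.4313 = 2.588 mol → 46.64 g
% yield = 20.2 / 46.64 × 100 = 43.31 %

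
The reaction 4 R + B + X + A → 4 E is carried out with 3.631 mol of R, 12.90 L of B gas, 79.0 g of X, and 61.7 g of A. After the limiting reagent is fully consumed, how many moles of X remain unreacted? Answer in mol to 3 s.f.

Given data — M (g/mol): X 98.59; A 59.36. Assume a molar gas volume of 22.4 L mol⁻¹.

0.225 mol

n(R) = 3.631 mol
n(B) = 12.90 / 22.4 = 0.5759 mol
n(X) = 79.00 / 98.59 = 0.8013 mol
n(A) = 61.70 / 59.36 = 1.039 mol
n/ν for R = 3.631/4 = 0.9078
n/ν for B = 0.5759/1 = 0.5759
n/ν for X = 0.8013/1 = 0.8013
n/ν for A = 1.039/1 = 1.039
Smallest n/ν is B → limiting reagent.
X consumed = (1/1) × 0.5759 = 0.5759 mol
X remaining = 0.8013 − 0.5759 = 0.2254 mol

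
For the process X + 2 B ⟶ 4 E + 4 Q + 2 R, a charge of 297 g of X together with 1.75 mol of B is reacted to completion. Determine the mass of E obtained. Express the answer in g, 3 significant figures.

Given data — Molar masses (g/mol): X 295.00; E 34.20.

n(X) = 297.0 / 295.00 = 1.007 mol
n(B) = 1.750 mol
n/ν → X: 1.007, B: 0.8750; B is limiting.
n(E) = (4/2) × 1.750 = 3.500 mol
mass = 3.500 × 34.20 = 119.7 g

120 g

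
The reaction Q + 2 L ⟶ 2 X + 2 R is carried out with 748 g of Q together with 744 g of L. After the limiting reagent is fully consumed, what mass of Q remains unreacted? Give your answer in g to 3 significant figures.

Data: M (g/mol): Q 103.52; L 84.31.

291 g

n(Q) = 748.0 / 103.52 = 7.226 mol
n(L) = 744.0 / 84.31 = 8.825 mol
n/ν for Q = 7.226/1 = 7.226
n/ν for L = 8.825/2 = 4.413
Smallest n/ν is L → limiting reagent.
Q consumed = (1/2) × 8.825 = 4.413 mol
Q remaining = 7.226 − 4.413 = 2.813 mol
mass = 2.813 × 103.52 = 291.2 g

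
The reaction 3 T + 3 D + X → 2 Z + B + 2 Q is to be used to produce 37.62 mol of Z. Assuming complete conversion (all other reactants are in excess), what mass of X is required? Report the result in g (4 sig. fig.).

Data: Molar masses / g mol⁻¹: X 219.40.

4127 g

n(Z) = 37.62 mol
n(X) = (1/2) × 37.62 = 18.81 mol
mass = 18.81 × 219.40 = 4127 g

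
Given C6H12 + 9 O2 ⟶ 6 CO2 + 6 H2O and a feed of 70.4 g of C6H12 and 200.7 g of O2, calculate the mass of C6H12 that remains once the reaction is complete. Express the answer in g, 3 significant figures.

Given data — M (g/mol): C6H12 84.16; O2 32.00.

n(C6H12) = 70.40 / 84.16 = 0.8365 mol
n(O2) = 200.7 / 32.00 = 6.272 mol
n/ν → C6H12: 0.8365, O2: 0.6969; O2 is limiting.
C6H12 consumed = (1/9) × 6.272 = 0.6969 mol
C6H12 remaining = 0.8365 − 0.6969 = 0.1396 mol
mass = 0.1396 × 84.16 = 11.75 g

11.8 g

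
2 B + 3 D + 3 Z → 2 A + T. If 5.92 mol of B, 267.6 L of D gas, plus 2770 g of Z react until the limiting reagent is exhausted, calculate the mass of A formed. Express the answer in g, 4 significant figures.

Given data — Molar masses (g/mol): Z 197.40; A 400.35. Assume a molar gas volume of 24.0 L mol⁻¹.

n(B) = 5.920 mol
n(D) = 267.6 / 24.0 = 11.15 mol
n(Z) = 2770 / 197.40 = 14.03 mol
n/ν for B = 5.920/2 = 2.960
n/ν for D = 11.15/3 = 3.717
n/ν for Z = 14.03/3 = 4.677
Smallest n/ν is B → limiting reagent.
n(A) = (2/2) × 5.920 = 5.920 mol
mass = 5.920 × 400.35 = 2370 g

2370 g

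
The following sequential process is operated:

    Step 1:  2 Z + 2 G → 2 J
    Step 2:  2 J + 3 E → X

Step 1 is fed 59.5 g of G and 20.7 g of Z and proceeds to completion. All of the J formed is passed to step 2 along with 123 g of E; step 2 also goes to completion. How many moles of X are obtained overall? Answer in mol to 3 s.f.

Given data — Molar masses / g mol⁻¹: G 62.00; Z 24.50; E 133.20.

0.308 mol

Step 1:
n(G) = 59.50 / 62.00 = 0.9597 mol
n(Z) = 20.70 / 24.50 = 0.8449 mol
n/ν for G = 0.9597/2 = 0.4799
n/ν for Z = 0.8449/2 = 0.4225
Smallest n/ν is Z → limiting reagent.
n(J) produced = (2/2) × 0.8449 = 0.8449 mol
Step 2:
n(J) available = 0.8449 mol
n(E) = 123.0 / 133.20 = 0.9234 mol
n/ν for J = 0.8449/2 = 0.4225
n/ν for E = 0.9234/3 = 0.3078
Smallest n/ν is E → limiting reagent.
n(X) = (1/3) × 0.9234 = 0.3078 mol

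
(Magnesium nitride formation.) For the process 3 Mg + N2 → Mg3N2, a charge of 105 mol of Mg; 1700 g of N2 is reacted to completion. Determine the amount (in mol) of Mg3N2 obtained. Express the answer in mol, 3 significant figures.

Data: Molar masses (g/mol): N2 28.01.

n(Mg) = 105.0 mol
n(N2) = 1700 / 28.01 = 60.69 mol
n/ν for Mg = 105.0/3 = 35.00
n/ν for N2 = 60.69/1 = 60.69
Smallest n/ν is Mg → limiting reagent.
n(Mg3N2) = (1/3) × 105.0 = 35.00 mol

35.0 mol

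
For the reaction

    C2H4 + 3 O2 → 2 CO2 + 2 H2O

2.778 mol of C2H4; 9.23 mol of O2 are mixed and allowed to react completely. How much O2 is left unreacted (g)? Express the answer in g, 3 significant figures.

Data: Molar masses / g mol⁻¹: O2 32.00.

n(C2H4) = 2.778 mol
n(O2) = 9.230 mol
n/ν for C2H4 = 2.778/1 = 2.778
n/ν for O2 = 9.230/3 = 3.077
Smallest n/ν is C2H4 → limiting reagent.
O2 consumed = (3/1) × 2.778 = 8.334 mol
O2 remaining = 9.230 − 8.334 = 0.8960 mol
mass = 0.8960 × 32.00 = 28.67 g

28.7 g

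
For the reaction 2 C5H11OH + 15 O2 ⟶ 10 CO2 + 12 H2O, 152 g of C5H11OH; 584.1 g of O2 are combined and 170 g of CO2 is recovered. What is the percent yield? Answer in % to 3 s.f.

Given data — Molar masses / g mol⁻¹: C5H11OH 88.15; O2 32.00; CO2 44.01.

44.8 %

n(C5H11OH) = 152.0 / 88.15 = 1.724 mol
n(O2) = 584.1 / 32.00 = 18.25 mol
n/ν for C5H11OH = 1.724/2 = 0.8620
n/ν for O2 = 18.25/15 = 1.217
Smallest n/ν is C5H11OH → limiting reagent.
theoretical n(CO2) = (10/2) × 1.724 = 8.620 mol → 379.4 g
% yield = 170 / 379.4 × 100 = 44.81 %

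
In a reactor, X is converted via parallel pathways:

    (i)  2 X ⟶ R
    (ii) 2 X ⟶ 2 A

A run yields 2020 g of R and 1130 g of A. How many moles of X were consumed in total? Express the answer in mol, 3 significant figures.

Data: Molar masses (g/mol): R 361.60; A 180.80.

17.4 mol

n(R) = 2020 / 361.60 = 5.586 mol
n(A) = 1130 / 180.80 = 6.250 mol
n(X) via (i) = (2/1)×5.586 = 11.17 mol
n(X) via (ii) = (2/2)×6.250 = 6.250 mol
total n(X) = 11.17 + 6.250 = 17.42 mol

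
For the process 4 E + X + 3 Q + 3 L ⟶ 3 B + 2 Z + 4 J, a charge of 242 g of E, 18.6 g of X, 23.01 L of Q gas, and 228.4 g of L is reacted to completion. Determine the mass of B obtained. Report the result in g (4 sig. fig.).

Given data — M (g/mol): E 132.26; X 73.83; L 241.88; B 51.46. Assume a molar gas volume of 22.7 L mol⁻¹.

n(E) = 242.0 / 132.26 = 1.830 mol
n(X) = 18.60 / 73.83 = 0.2519 mol
n(Q) = 23.01 / 22.7 = 1.014 mol
n(L) = 228.4 / 241.88 = 0.9443 mol
n/ν for E = 1.830/4 = 0.4575
n/ν for X = 0.2519/1 = 0.2519
n/ν for Q = 1.014/3 = 0.3380
n/ν for L = 0.9443/3 = 0.3148
Smallest n/ν is X → limiting reagent.
n(B) = (3/1) × 0.2519 = 0.7557 mol
mass = 0.7557 × 51.46 = 38.89 g

38.89 g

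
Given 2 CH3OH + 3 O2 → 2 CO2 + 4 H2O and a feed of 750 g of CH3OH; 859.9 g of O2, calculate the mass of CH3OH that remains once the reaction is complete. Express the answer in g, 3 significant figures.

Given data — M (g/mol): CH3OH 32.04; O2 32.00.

n(CH3OH) = 750.0 / 32.04 = 23.41 mol
n(O2) = 859.9 / 32.00 = 26.87 mol
n/ν → CH3OH: 11.71, O2: 8.957; O2 is limiting.
CH3OH consumed = (2/3) × 26.87 = 17.91 mol
CH3OH remaining = 23.41 − 17.91 = 5.500 mol
mass = 5.500 × 32.04 = 176.2 g

176 g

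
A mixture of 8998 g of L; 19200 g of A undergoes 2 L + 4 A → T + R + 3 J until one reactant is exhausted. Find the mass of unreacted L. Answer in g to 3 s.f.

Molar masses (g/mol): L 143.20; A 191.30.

n(L) = 8998 / 143.20 = 62.84 mol
n(A) = 19200 / 191.30 = 100.4 mol
n/ν for L = 62.84/2 = 31.42
n/ν for A = 100.4/4 = 25.10
Smallest n/ν is A → limiting reagent.
L consumed = (2/4) × 100.4 = 50.20 mol
L remaining = 62.84 − 50.20 = 12.64 mol
mass = 12.64 × 143.20 = 1810 g

1810 g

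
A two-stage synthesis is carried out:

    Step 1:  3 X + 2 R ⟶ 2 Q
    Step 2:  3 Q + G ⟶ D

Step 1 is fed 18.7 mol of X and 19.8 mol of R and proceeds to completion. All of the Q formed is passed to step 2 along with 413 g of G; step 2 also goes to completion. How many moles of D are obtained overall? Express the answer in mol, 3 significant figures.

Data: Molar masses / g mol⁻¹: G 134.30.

Step 1:
n(X) = 18.70 mol
n(R) = 19.80 mol
n/ν → X: 6.233, R: 9.900; X is limiting.
n(Q) produced = (2/3) × 18.70 = 12.47 mol
Step 2:
n(Q) available = 12.47 mol
n(G) = 413.0 / 134.30 = 3.075 mol
n/ν → Q: 4.157, G: 3.075; G is limiting.
n(D) = (1/1) × 3.075 = 3.075 mol

3.08 mol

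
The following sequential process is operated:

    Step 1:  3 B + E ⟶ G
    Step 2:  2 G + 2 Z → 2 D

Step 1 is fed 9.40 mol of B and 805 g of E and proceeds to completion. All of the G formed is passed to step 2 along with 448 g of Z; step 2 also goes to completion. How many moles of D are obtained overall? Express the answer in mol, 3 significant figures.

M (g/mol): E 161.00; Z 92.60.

Step 1:
n(B) = 9.400 mol
n(E) = 805.0 / 161.00 = 5.000 mol
n/ν for B = 9.400/3 = 3.133
n/ν for E = 5.000/1 = 5.000
Smallest n/ν is B → limiting reagent.
n(G) produced = (1/3) × 9.400 = 3.133 mol
Step 2:
n(G) available = 3.133 mol
n(Z) = 448.0 / 92.60 = 4.838 mol
n/ν for G = 3.133/2 = 1.567
n/ν for Z = 4.838/2 = 2.419
Smallest n/ν is G → limiting reagent.
n(D) = (2/2) × 3.133 = 3.133 mol

3.13 mol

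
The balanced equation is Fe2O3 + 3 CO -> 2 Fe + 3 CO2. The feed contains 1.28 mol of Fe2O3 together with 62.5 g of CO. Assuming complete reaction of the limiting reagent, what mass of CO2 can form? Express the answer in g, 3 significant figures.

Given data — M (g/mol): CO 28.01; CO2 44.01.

n(Fe2O3) = 1.280 mol
n(CO) = 62.50 / 28.01 = 2.231 mol
n/ν for Fe2O3 = 1.280/1 = 1.280
n/ν for CO = 2.231/3 = 0.7437
Smallest n/ν is CO → limiting reagent.
n(CO2) = (3/3) × 2.231 = 2.231 mol
mass = 2.231 × 44.01 = 98.19 g

98.2 g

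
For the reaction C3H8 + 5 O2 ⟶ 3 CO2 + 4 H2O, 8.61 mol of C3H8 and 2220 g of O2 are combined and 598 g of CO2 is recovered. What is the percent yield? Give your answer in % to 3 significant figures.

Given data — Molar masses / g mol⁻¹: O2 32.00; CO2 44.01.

52.6 %

n(C3H8) = 8.610 mol
n(O2) = 2220 / 32.00 = 69.38 mol
n/ν → C3H8: 8.610, O2: 13.88; C3H8 is limiting.
theoretical n(CO2) = (3/1) × 8.610 = 25.83 mol → 1137 g
% yield = 598 / 1137 × 100 = 52.59 %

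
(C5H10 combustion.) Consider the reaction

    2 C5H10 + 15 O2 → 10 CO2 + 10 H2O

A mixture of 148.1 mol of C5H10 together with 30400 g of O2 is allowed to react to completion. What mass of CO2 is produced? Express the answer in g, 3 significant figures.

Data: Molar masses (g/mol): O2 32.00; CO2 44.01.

n(C5H10) = 148.1 mol
n(O2) = 30400 / 32.00 = 950.0 mol
n/ν for C5H10 = 148.1/2 = 74.05
n/ν for O2 = 950.0/15 = 63.33
Smallest n/ν is O2 → limiting reagent.
n(CO2) = (10/15) × 950.0 = 633.3 mol
mass = 633.3 × 44.01 = 27870 g

27900 g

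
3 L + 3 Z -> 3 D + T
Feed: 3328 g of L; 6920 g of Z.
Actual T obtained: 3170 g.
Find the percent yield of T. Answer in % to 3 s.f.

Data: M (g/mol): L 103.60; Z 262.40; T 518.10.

69.6 %

n(L) = 3328 / 103.60 = 32.12 mol
n(Z) = 6920 / 262.40 = 26.37 mol
n/ν for L = 32.12/3 = 10.71
n/ν for Z = 26.37/3 = 8.790
Smallest n/ν is Z → limiting reagent.
theoretical n(T) = (1/3) × 26.37 = 8.790 mol → 4554 g
% yield = 3170 / 4554 × 100 = 69.61 %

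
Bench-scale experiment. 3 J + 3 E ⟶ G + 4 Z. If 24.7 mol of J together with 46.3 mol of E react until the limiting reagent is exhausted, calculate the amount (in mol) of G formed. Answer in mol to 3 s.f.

n(J) = 24.70 mol
n(E) = 46.30 mol
n/ν for J = 24.70/3 = 8.233
n/ν for E = 46.30/3 = 15.43
Smallest n/ν is J → limiting reagent.
n(G) = (1/3) × 24.70 = 8.233 mol

8.23 mol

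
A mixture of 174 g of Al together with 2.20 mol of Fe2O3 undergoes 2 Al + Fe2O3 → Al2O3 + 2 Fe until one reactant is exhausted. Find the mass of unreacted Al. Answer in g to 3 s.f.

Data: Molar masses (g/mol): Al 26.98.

n(Al) = 174.0 / 26.98 = 6.449 mol
n(Fe2O3) = 2.200 mol
n/ν → Al: 3.225, Fe2O3: 2.200; Fe2O3 is limiting.
Al consumed = (2/1) × 2.200 = 4.400 mol
Al remaining = 6.449 − 4.400 = 2.049 mol
mass = 2.049 × 26.98 = 55.28 g

55.3 g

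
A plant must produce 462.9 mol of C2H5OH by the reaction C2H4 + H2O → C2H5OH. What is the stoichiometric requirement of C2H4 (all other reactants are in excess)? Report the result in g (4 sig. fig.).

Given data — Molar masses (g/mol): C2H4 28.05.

12980 g

n(C2H5OH) = 462.9 mol
n(C2H4) = (1/1) × 462.9 = 462.9 mol
mass = 462.9 × 28.05 = 12980 g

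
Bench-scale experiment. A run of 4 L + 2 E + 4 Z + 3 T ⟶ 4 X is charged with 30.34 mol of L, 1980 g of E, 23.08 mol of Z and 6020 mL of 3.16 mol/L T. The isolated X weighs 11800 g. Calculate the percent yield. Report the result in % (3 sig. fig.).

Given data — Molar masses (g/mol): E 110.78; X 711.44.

71.9 %

n(L) = 30.34 mol
n(E) = 1980 / 110.78 = 17.87 mol
n(Z) = 23.08 mol
n(T) = 3.16 × 6020/1000 = 19.02 mol
n/ν for L = 30.34/4 = 7.585
n/ν for E = 17.87/2 = 8.935
n/ν for Z = 23.08/4 = 5.770
n/ν for T = 19.02/3 = 6.340
Smallest n/ν is Z → limiting reagent.
theoretical n(X) = (4/4) × 23.08 = 23.08 mol → 16420 g
% yield = 11800 / 16420 × 100 = 71.86 %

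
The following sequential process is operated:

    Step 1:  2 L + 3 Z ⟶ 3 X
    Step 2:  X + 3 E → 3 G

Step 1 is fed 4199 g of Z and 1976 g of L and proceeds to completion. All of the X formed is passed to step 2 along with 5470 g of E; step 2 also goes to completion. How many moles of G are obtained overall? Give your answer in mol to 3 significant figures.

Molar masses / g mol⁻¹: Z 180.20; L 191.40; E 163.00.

Step 1:
n(Z) = 4199 / 180.20 = 23.30 mol
n(L) = 1976 / 191.40 = 10.32 mol
n/ν for Z = 23.30/3 = 7.767
n/ν for L = 10.32/2 = 5.160
Smallest n/ν is L → limiting reagent.
n(X) produced = (3/2) × 10.32 = 15.48 mol
Step 2:
n(X) available = 15.48 mol
n(E) = 5470 / 163.00 = 33.56 mol
n/ν for X = 15.48/1 = 15.48
n/ν for E = 33.56/3 = 11.19
Smallest n/ν is E → limiting reagent.
n(G) = (3/3) × 33.56 = 33.56 mol

33.6 mol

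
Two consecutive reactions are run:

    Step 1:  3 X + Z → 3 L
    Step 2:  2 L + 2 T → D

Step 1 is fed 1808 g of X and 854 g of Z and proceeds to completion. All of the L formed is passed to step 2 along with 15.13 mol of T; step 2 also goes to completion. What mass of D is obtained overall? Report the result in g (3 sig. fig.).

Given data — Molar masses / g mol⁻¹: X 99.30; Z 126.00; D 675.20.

Step 1:
n(X) = 1808 / 99.30 = 18.21 mol
n(Z) = 854.0 / 126.00 = 6.778 mol
n/ν for X = 18.21/3 = 6.070
n/ν for Z = 6.778/1 = 6.778
Smallest n/ν is X → limiting reagent.
n(L) produced = (3/3) × 18.21 = 18.21 mol
Step 2:
n(L) available = 18.21 mol
n(T) = 15.13 mol
n/ν for L = 18.21/2 = 9.105
n/ν for T = 15.13/2 = 7.565
Smallest n/ν is T → limiting reagent.
n(D) = (1/2) × 15.13 = 7.565 mol
mass = 7.565 × 675.20 = 5108 g

5110 g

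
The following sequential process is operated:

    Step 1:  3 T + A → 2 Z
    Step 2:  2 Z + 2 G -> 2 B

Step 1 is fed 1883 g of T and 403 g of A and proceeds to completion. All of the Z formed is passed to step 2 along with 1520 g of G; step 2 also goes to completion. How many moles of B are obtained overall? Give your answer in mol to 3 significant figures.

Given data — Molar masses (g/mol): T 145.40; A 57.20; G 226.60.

6.71 mol

Step 1:
n(T) = 1883 / 145.40 = 12.95 mol
n(A) = 403.0 / 57.20 = 7.045 mol
n/ν for T = 12.95/3 = 4.317
n/ν for A = 7.045/1 = 7.045
Smallest n/ν is T → limiting reagent.
n(Z) produced = (2/3) × 12.95 = 8.633 mol
Step 2:
n(Z) available = 8.633 mol
n(G) = 1520 / 226.60 = 6.708 mol
n/ν for Z = 8.633/2 = 4.317
n/ν for G = 6.708/2 = 3.354
Smallest n/ν is G → limiting reagent.
n(B) = (2/2) × 6.708 = 6.708 mol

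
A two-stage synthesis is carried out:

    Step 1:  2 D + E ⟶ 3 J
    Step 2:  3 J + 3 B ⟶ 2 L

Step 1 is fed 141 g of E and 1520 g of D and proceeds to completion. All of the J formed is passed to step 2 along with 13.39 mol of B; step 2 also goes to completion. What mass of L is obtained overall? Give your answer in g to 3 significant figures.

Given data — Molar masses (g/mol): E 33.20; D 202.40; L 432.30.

Step 1:
n(E) = 141.0 / 33.20 = 4.247 mol
n(D) = 1520 / 202.40 = 7.510 mol
n/ν → E: 4.247, D: 3.755; D is limiting.
n(J) produced = (3/2) × 7.510 = 11.27 mol
Step 2:
n(J) available = 11.27 mol
n(B) = 13.39 mol
n/ν → J: 3.757, B: 4.463; J is limiting.
n(L) = (2/3) × 11.27 = 7.513 mol
mass = 7.513 × 432.30 = 3248 g

3250 g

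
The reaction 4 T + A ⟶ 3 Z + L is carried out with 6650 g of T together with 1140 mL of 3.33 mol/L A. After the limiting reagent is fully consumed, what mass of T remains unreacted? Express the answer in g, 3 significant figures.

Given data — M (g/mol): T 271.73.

n(T) = 6650 / 271.73 = 24.47 mol
n(A) = 3.33 × 1140/1000 = 3.796 mol
n/ν for T = 24.47/4 = 6.118
n/ν for A = 3.796/1 = 3.796
Smallest n/ν is A → limiting reagent.
T consumed = (4/1) × 3.796 = 15.18 mol
T remaining = 24.47 − 15.18 = 9.290 mol
mass = 9.290 × 271.73 = 2524 g

2520 g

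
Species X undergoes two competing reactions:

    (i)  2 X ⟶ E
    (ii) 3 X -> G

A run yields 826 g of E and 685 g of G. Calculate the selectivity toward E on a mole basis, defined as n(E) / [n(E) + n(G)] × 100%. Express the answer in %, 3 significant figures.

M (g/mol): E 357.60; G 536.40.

n(E) = 826 / 357.60 = 2.310 mol
n(G) = 685 / 536.40 = 1.277 mol
selectivity = 2.310/(2.310+1.277) × 100 = 64.40 %

64.4 %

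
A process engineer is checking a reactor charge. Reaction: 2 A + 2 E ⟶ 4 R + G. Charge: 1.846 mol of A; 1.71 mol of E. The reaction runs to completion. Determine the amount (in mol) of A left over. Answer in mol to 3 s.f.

n(A) = 1.846 mol
n(E) = 1.710 mol
n/ν for A = 1.846/2 = 0.9230
n/ν for E = 1.710/2 = 0.8550
Smallest n/ν is E → limiting reagent.
A consumed = (2/2) × 1.710 = 1.710 mol
A remaining = 1.846 − 1.710 = 0.1360 mol

0.136 mol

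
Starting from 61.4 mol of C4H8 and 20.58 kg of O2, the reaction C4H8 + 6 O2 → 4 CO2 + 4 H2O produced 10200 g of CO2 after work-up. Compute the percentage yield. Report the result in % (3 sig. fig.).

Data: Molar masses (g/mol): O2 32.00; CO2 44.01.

n(C4H8) = 61.40 mol
n(O2) = 20.58×1000 / 32.00 = 643.1 mol
n/ν for C4H8 = 61.40/1 = 61.40
n/ν for O2 = 643.1/6 = 107.2
Smallest n/ν is C4H8 → limiting reagent.
theoretical n(CO2) = (4/1) × 61.40 = 245.6 mol → 10810 g
% yield = 10200 / 10810 × 100 = 94.36 %

94.4 %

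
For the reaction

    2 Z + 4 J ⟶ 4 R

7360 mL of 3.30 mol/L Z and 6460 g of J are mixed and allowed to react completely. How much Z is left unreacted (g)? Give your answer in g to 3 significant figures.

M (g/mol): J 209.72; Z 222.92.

n(Z) = 3.30 × 7360/1000 = 24.29 mol
n(J) = 6460 / 209.72 = 30.80 mol
n/ν for Z = 24.29/2 = 12.15
n/ν for J = 30.80/4 = 7.700
Smallest n/ν is J → limiting reagent.
Z consumed = (2/4) × 30.80 = 15.40 mol
Z remaining = 24.29 − 15.40 = 8.890 mol
mass = 8.890 × 222.92 = 1982 g

1980 g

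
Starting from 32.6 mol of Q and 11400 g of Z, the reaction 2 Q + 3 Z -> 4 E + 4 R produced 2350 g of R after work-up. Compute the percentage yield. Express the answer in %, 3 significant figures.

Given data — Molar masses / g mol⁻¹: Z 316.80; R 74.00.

n(Q) = 32.60 mol
n(Z) = 11400 / 316.80 = 35.98 mol
n/ν for Q = 32.60/2 = 16.30
n/ν for Z = 35.98/3 = 11.99
Smallest n/ν is Z → limiting reagent.
theoretical n(R) = (4/3) × 35.98 = 47.97 mol → 3550 g
% yield = 2350 / 3550 × 100 = 66.20 %

66.2 %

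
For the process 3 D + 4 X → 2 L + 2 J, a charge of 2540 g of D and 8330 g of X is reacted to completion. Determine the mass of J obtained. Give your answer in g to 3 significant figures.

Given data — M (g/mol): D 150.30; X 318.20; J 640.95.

n(D) = 2540 / 150.30 = 16.90 mol
n(X) = 8330 / 318.20 = 26.18 mol
n/ν → D: 5.633, X: 6.545; D is limiting.
n(J) = (2/3) × 16.90 = 11.27 mol
mass = 11.27 × 640.95 = 7224 g

7220 g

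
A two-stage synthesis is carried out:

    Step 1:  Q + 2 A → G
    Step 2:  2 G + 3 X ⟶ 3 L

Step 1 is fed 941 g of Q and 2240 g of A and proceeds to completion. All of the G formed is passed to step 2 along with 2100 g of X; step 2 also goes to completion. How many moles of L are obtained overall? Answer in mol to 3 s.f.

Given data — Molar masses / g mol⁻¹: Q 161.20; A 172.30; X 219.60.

Step 1:
n(Q) = 941.0 / 161.20 = 5.837 mol
n(A) = 2240 / 172.30 = 13.00 mol
n/ν for Q = 5.837/1 = 5.837
n/ν for A = 13.00/2 = 6.500
Smallest n/ν is Q → limiting reagent.
n(G) produced = (1/1) × 5.837 = 5.837 mol
Step 2:
n(G) available = 5.837 mol
n(X) = 2100 / 219.60 = 9.563 mol
n/ν for G = 5.837/2 = 2.919
n/ν for X = 9.563/3 = 3.188
Smallest n/ν is G → limiting reagent.
n(L) = (3/2) × 5.837 = 8.756 mol

8.76 mol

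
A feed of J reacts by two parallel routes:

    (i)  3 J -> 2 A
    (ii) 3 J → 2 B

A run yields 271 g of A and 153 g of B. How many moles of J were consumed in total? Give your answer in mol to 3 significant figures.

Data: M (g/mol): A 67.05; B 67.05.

n(A) = 271 / 67.05 = 4.042 mol
n(B) = 153 / 67.05 = 2.282 mol
n(J) via (i) = (3/2)×4.042 = 6.063 mol
n(J) via (ii) = (3/2)×2.282 = 3.423 mol
total n(J) = 6.063 + 3.423 = 9.486 mol

9.49 mol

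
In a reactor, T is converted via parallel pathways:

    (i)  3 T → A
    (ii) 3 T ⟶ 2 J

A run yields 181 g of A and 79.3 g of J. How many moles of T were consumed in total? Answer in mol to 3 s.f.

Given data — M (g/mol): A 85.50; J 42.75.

n(A) = 181 / 85.50 = 2.117 mol
n(J) = 79.3 / 42.75 = 1.855 mol
n(T) via (i) = (3/1)×2.117 = 6.351 mol
n(T) via (ii) = (3/2)×1.855 = 2.783 mol
total n(T) = 6.351 + 2.783 = 9.134 mol

9.13 mol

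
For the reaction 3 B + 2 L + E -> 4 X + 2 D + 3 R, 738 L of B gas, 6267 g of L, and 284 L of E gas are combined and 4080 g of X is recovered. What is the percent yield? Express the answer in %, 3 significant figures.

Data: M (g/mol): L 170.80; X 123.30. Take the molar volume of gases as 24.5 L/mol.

82.4 %

n(B) = 738.0 / 24.5 = 30.12 mol
n(L) = 6267 / 170.80 = 36.69 mol
n(E) = 284.0 / 24.5 = 11.59 mol
n/ν → B: 10.04, L: 18.35, E: 11.59; B is limiting.
theoretical n(X) = (4/3) × 30.12 = 40.16 mol → 4952 g
% yield = 4080 / 4952 × 100 = 82.39 %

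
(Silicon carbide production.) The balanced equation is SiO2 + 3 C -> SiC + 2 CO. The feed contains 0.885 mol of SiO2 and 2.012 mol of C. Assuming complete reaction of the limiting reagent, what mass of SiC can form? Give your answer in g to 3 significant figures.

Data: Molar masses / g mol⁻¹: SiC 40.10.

26.9 g

n(SiO2) = 0.8850 mol
n(C) = 2.012 mol
n/ν for SiO2 = 0.8850/1 = 0.8850
n/ν for C = 2.012/3 = 0.6707
Smallest n/ν is C → limiting reagent.
n(SiC) = (1/3) × 2.012 = 0.6707 mol
mass = 0.6707 × 40.10 = 26.90 g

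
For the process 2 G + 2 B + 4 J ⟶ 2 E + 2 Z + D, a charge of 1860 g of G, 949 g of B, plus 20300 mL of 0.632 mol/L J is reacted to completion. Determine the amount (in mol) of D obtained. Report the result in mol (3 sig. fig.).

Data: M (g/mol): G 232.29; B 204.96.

n(G) = 1860 / 232.29 = 8.007 mol
n(B) = 949.0 / 204.96 = 4.630 mol
n(J) = 0.632 × 20300/1000 = 12.83 mol
n/ν for G = 8.007/2 = 4.004
n/ν for B = 4.630/2 = 2.315
n/ν for J = 12.83/4 = 3.208
Smallest n/ν is B → limiting reagent.
n(D) = (1/2) × 4.630 = 2.315 mol

2.32 mol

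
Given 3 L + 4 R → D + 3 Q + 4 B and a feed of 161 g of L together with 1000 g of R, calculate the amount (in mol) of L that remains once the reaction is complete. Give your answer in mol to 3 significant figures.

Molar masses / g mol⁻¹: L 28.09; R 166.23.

n(L) = 161.0 / 28.09 = 5.732 mol
n(R) = 1000 / 166.23 = 6.016 mol
n/ν → L: 1.911, R: 1.504; R is limiting.
L consumed = (3/4) × 6.016 = 4.512 mol
L remaining = 5.732 − 4.512 = 1.220 mol

1.22 mol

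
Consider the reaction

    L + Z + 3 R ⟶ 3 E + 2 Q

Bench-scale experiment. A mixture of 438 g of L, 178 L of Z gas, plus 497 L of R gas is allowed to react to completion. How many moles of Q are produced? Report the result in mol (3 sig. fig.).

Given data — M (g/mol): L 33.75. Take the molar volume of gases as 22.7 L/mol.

14.6 mol

n(L) = 438.0 / 33.75 = 12.98 mol
n(Z) = 178.0 / 22.7 = 7.841 mol
n(R) = 497.0 / 22.7 = 21.89 mol
n/ν → L: 12.98, Z: 7.841, R: 7.297; R is limiting.
n(Q) = (2/3) × 21.89 = 14.59 mol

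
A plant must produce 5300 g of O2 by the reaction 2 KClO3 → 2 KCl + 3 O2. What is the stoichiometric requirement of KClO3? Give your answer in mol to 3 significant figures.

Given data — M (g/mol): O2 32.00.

n(O2) = 5300 / 32.00 = 165.6 mol
n(KClO3) = (2/3) × 165.6 = 110.4 mol

110 mol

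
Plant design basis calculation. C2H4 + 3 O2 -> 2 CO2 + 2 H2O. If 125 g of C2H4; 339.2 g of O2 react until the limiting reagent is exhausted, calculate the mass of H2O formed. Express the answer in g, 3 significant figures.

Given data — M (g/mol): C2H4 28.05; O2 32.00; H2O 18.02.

n(C2H4) = 125.0 / 28.05 = 4.456 mol
n(O2) = 339.2 / 32.00 = 10.60 mol
n/ν for C2H4 = 4.456/1 = 4.456
n/ν for O2 = 10.60/3 = 3.533
Smallest n/ν is O2 → limiting reagent.
n(H2O) = (2/3) × 10.60 = 7.067 mol
mass = 7.067 × 18.02 = 127.3 g

127 g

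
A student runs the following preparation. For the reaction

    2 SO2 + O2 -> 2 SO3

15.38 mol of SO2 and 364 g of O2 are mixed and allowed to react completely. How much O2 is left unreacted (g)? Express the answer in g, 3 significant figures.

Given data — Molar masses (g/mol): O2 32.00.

n(SO2) = 15.38 mol
n(O2) = 364.0 / 32.00 = 11.38 mol
n/ν for SO2 = 15.38/2 = 7.690
n/ν for O2 = 11.38/1 = 11.38
Smallest n/ν is SO2 → limiting reagent.
O2 consumed = (1/2) × 15.38 = 7.690 mol
O2 remaining = 11.38 − 7.690 = 3.690 mol
mass = 3.690 × 32.00 = 118.1 g

118 g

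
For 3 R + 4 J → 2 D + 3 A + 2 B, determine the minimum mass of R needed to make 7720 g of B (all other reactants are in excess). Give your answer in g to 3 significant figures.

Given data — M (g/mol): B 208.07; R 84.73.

n(B) = 7720 / 208.07 = 37.10 mol
n(R) = (3/2) × 37.10 = 55.65 mol
mass = 55.65 × 84.73 = 4715 g

4720 g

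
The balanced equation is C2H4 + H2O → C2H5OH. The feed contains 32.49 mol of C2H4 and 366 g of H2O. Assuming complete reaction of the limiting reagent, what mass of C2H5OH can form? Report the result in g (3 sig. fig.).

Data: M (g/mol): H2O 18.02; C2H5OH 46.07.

936 g

n(C2H4) = 32.49 mol
n(H2O) = 366.0 / 18.02 = 20.31 mol
n/ν for C2H4 = 32.49/1 = 32.49
n/ν for H2O = 20.31/1 = 20.31
Smallest n/ν is H2O → limiting reagent.
n(C2H5OH) = (1/1) × 20.31 = 20.31 mol
mass = 20.31 × 46.07 = 935.7 g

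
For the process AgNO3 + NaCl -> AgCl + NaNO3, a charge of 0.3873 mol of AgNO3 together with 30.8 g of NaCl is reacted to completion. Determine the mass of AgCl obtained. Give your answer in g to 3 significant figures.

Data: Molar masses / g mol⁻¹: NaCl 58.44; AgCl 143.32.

n(AgNO3) = 0.3873 mol
n(NaCl) = 30.80 / 58.44 = 0.5270 mol
n/ν → AgNO3: 0.3873, NaCl: 0.5270; AgNO3 is limiting.
n(AgCl) = (1/1) × 0.3873 = 0.3873 mol
mass = 0.3873 × 143.32 = 55.51 g

55.5 g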